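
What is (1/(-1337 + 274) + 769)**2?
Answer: 668217962916/1129969 ≈ 5.9136e+5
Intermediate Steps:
(1/(-1337 + 274) + 769)**2 = (1/(-1063) + 769)**2 = (-1/1063 + 769)**2 = (817446/1063)**2 = 668217962916/1129969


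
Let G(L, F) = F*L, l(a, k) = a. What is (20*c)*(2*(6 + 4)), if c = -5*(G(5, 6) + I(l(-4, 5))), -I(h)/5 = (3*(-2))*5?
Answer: -360000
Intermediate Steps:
I(h) = 150 (I(h) = -5*3*(-2)*5 = -(-30)*5 = -5*(-30) = 150)
c = -900 (c = -5*(6*5 + 150) = -5*(30 + 150) = -5*180 = -900)
(20*c)*(2*(6 + 4)) = (20*(-900))*(2*(6 + 4)) = -36000*10 = -18000*20 = -360000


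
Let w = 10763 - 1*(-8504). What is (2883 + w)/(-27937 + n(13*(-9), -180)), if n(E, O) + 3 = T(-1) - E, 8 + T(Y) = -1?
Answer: -11075/13916 ≈ -0.79585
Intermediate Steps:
w = 19267 (w = 10763 + 8504 = 19267)
T(Y) = -9 (T(Y) = -8 - 1 = -9)
n(E, O) = -12 - E (n(E, O) = -3 + (-9 - E) = -12 - E)
(2883 + w)/(-27937 + n(13*(-9), -180)) = (2883 + 19267)/(-27937 + (-12 - 13*(-9))) = 22150/(-27937 + (-12 - 1*(-117))) = 22150/(-27937 + (-12 + 117)) = 22150/(-27937 + 105) = 22150/(-27832) = 22150*(-1/27832) = -11075/13916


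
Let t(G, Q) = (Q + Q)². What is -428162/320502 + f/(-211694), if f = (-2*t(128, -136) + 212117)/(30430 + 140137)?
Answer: -1104292753623391/826620684330714 ≈ -1.3359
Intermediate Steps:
t(G, Q) = 4*Q² (t(G, Q) = (2*Q)² = 4*Q²)
f = 64149/170567 (f = (-8*(-136)² + 212117)/(30430 + 140137) = (-8*18496 + 212117)/170567 = (-2*73984 + 212117)*(1/170567) = (-147968 + 212117)*(1/170567) = 64149*(1/170567) = 64149/170567 ≈ 0.37609)
-428162/320502 + f/(-211694) = -428162/320502 + (64149/170567)/(-211694) = -428162*1/320502 + (64149/170567)*(-1/211694) = -30583/22893 - 64149/36108010498 = -1104292753623391/826620684330714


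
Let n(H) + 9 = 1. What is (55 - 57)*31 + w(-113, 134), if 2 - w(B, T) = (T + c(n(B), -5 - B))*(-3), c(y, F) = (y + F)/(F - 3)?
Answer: 2414/7 ≈ 344.86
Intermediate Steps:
n(H) = -8 (n(H) = -9 + 1 = -8)
c(y, F) = (F + y)/(-3 + F)
w(B, T) = 2 + 3*T + 3*(-13 - B)/(-8 - B) (w(B, T) = 2 - (T + ((-5 - B) - 8)/(-3 + (-5 - B)))*(-3) = 2 - (T + (-13 - B)/(-8 - B))*(-3) = 2 - (-3*T - 3*(-13 - B)/(-8 - B)) = 2 + (3*T + 3*(-13 - B)/(-8 - B)) = 2 + 3*T + 3*(-13 - B)/(-8 - B))
(55 - 57)*31 + w(-113, 134) = (55 - 57)*31 + (39 + 3*(-113) + (2 + 3*134)*(8 - 113))/(8 - 113) = -2*31 + (39 - 339 + (2 + 402)*(-105))/(-105) = -62 - (39 - 339 + 404*(-105))/105 = -62 - (39 - 339 - 42420)/105 = -62 - 1/105*(-42720) = -62 + 2848/7 = 2414/7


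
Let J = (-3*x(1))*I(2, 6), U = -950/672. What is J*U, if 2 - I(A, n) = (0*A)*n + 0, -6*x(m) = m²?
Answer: -475/336 ≈ -1.4137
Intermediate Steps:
x(m) = -m²/6
I(A, n) = 2 (I(A, n) = 2 - ((0*A)*n + 0) = 2 - (0*n + 0) = 2 - (0 + 0) = 2 - 1*0 = 2 + 0 = 2)
U = -475/336 (U = -950/672 = -1*475/336 = -475/336 ≈ -1.4137)
J = 1 (J = -(-1)*1²/2*2 = -(-1)/2*2 = -3*(-⅙)*2 = (½)*2 = 1)
J*U = 1*(-475/336) = -475/336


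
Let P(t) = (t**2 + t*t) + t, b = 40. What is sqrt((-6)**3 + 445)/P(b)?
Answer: sqrt(229)/3240 ≈ 0.0046706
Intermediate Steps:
P(t) = t + 2*t**2 (P(t) = (t**2 + t**2) + t = 2*t**2 + t = t + 2*t**2)
sqrt((-6)**3 + 445)/P(b) = sqrt((-6)**3 + 445)/((40*(1 + 2*40))) = sqrt(-216 + 445)/((40*(1 + 80))) = sqrt(229)/((40*81)) = sqrt(229)/3240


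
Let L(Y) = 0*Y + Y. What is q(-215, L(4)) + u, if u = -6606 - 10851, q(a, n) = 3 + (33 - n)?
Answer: -17425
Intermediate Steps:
L(Y) = Y (L(Y) = 0 + Y = Y)
q(a, n) = 36 - n
u = -17457
q(-215, L(4)) + u = (36 - 1*4) - 17457 = (36 - 4) - 17457 = 32 - 17457 = -17425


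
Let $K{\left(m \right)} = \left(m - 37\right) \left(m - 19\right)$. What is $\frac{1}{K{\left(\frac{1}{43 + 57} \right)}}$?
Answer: $\frac{10000}{7024401} \approx 0.0014236$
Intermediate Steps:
$K{\left(m \right)} = \left(-37 + m\right) \left(-19 + m\right)$
$\frac{1}{K{\left(\frac{1}{43 + 57} \right)}} = \frac{1}{703 + \left(\frac{1}{43 + 57}\right)^{2} - \frac{56}{43 + 57}} = \frac{1}{703 + \left(\frac{1}{100}\right)^{2} - \frac{56}{100}} = \frac{1}{703 + \left(\frac{1}{100}\right)^{2} - \frac{14}{25}} = \frac{1}{703 + \frac{1}{10000} - \frac{14}{25}} = \frac{1}{\frac{7024401}{10000}} = \frac{10000}{7024401}$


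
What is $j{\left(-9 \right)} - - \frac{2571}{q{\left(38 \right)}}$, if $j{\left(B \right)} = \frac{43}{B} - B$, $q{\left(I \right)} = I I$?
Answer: $\frac{78011}{12996} \approx 6.0027$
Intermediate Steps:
$q{\left(I \right)} = I^{2}$
$j{\left(B \right)} = - B + \frac{43}{B}$
$j{\left(-9 \right)} - - \frac{2571}{q{\left(38 \right)}} = \left(\left(-1\right) \left(-9\right) + \frac{43}{-9}\right) - - \frac{2571}{38^{2}} = \left(9 + 43 \left(- \frac{1}{9}\right)\right) - - \frac{2571}{1444} = \left(9 - \frac{43}{9}\right) - \left(-2571\right) \frac{1}{1444} = \frac{38}{9} - - \frac{2571}{1444} = \frac{38}{9} + \frac{2571}{1444} = \frac{78011}{12996}$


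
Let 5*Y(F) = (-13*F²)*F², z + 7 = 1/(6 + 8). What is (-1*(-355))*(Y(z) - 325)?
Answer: -86144772363/38416 ≈ -2.2424e+6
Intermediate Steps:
z = -97/14 (z = -7 + 1/(6 + 8) = -7 + 1/14 = -97/14 ≈ -6.9286)
Y(F) = -13*F⁴/5 (Y(F) = ((-13*F²)*F²)/5 = (-13*F⁴)/5 = -13*F⁴/5)
(-1*(-355))*(Y(z) - 325) = (-1*(-355))*(-13*(-97/14)⁴/5 - 325) = 355*(-13/5*88529281/38416 - 325) = 355*(-1150880653/192080 - 325) = 355*(-1213306653/192080) = -86144772363/38416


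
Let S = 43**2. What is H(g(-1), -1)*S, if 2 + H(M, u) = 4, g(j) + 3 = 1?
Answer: 3698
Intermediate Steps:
S = 1849
g(j) = -2 (g(j) = -3 + 1 = -2)
H(M, u) = 2 (H(M, u) = -2 + 4 = 2)
H(g(-1), -1)*S = 2*1849 = 3698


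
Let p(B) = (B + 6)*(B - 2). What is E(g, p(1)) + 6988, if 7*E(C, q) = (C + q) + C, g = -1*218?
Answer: 48473/7 ≈ 6924.7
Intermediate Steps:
g = -218
p(B) = (-2 + B)*(6 + B) (p(B) = (6 + B)*(-2 + B) = (-2 + B)*(6 + B))
E(C, q) = q/7 + 2*C/7 (E(C, q) = ((C + q) + C)/7 = (q + 2*C)/7 = q/7 + 2*C/7)
E(g, p(1)) + 6988 = ((-12 + 1² + 4*1)/7 + (2/7)*(-218)) + 6988 = ((-12 + 1 + 4)/7 - 436/7) + 6988 = ((⅐)*(-7) - 436/7) + 6988 = (-1 - 436/7) + 6988 = -443/7 + 6988 = 48473/7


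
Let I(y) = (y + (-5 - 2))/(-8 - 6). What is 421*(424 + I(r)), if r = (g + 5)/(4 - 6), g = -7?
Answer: 1250791/7 ≈ 1.7868e+5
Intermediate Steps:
r = 1 (r = (-7 + 5)/(4 - 6) = -2/(-2) = -2*(-½) = 1)
I(y) = ½ - y/14 (I(y) = (y - 7)/(-14) = (-7 + y)*(-1/14) = ½ - y/14)
421*(424 + I(r)) = 421*(424 + (½ - 1/14*1)) = 421*(424 + (½ - 1/14)) = 421*(424 + 3/7) = 421*(2971/7) = 1250791/7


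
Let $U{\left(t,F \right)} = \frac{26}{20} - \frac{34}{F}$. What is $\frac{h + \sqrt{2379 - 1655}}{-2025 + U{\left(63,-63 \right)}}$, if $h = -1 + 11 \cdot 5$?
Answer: $- \frac{34020}{1274591} - \frac{1260 \sqrt{181}}{1274591} \approx -0.039991$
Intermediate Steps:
$U{\left(t,F \right)} = \frac{13}{10} - \frac{34}{F}$ ($U{\left(t,F \right)} = 26 \cdot \frac{1}{20} - \frac{34}{F} = \frac{13}{10} - \frac{34}{F}$)
$h = 54$ ($h = -1 + 55 = 54$)
$\frac{h + \sqrt{2379 - 1655}}{-2025 + U{\left(63,-63 \right)}} = \frac{54 + \sqrt{2379 - 1655}}{-2025 + \left(\frac{13}{10} - \frac{34}{-63}\right)} = \frac{54 + \sqrt{724}}{-2025 + \left(\frac{13}{10} - - \frac{34}{63}\right)} = \frac{54 + 2 \sqrt{181}}{-2025 + \left(\frac{13}{10} + \frac{34}{63}\right)} = \frac{54 + 2 \sqrt{181}}{-2025 + \frac{1159}{630}} = \frac{54 + 2 \sqrt{181}}{- \frac{1274591}{630}} = \left(54 + 2 \sqrt{181}\right) \left(- \frac{630}{1274591}\right) = - \frac{34020}{1274591} - \frac{1260 \sqrt{181}}{1274591}$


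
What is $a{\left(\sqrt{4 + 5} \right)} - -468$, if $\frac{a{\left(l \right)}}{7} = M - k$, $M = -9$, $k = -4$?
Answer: $433$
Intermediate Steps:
$a{\left(l \right)} = -35$ ($a{\left(l \right)} = 7 \left(-9 - -4\right) = 7 \left(-9 + 4\right) = 7 \left(-5\right) = -35$)
$a{\left(\sqrt{4 + 5} \right)} - -468 = -35 - -468 = -35 + 468 = 433$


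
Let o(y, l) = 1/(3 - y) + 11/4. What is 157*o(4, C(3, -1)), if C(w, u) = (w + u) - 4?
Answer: 1099/4 ≈ 274.75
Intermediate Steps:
C(w, u) = -4 + u + w (C(w, u) = (u + w) - 4 = -4 + u + w)
o(y, l) = 11/4 + 1/(3 - y) (o(y, l) = 1/(3 - y) + 11*(1/4) = 1/(3 - y) + 11/4 = 11/4 + 1/(3 - y))
157*o(4, C(3, -1)) = 157*((-37 + 11*4)/(4*(-3 + 4))) = 157*((1/4)*(-37 + 44)/1) = 157*((1/4)*1*7) = 157*(7/4) = 1099/4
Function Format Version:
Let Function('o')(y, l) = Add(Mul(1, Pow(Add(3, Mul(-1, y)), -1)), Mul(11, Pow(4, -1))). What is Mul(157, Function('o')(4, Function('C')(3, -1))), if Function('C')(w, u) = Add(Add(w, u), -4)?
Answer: Rational(1099, 4) ≈ 274.75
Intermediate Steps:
Function('C')(w, u) = Add(-4, u, w) (Function('C')(w, u) = Add(Add(u, w), -4) = Add(-4, u, w))
Function('o')(y, l) = Add(Rational(11, 4), Pow(Add(3, Mul(-1, y)), -1)) (Function('o')(y, l) = Add(Pow(Add(3, Mul(-1, y)), -1), Mul(11, Rational(1, 4))) = Add(Pow(Add(3, Mul(-1, y)), -1), Rational(11, 4)) = Add(Rational(11, 4), Pow(Add(3, Mul(-1, y)), -1)))
Mul(157, Function('o')(4, Function('C')(3, -1))) = Mul(157, Mul(Rational(1, 4), Pow(Add(-3, 4), -1), Add(-37, Mul(11, 4)))) = Mul(157, Mul(Rational(1, 4), Pow(1, -1), Add(-37, 44))) = Mul(157, Mul(Rational(1, 4), 1, 7)) = Mul(157, Rational(7, 4)) = Rational(1099, 4)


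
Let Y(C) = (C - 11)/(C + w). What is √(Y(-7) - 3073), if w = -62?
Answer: I*√1625479/23 ≈ 55.432*I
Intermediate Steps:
Y(C) = (-11 + C)/(-62 + C) (Y(C) = (C - 11)/(C - 62) = (-11 + C)/(-62 + C))
√(Y(-7) - 3073) = √((-11 - 7)/(-62 - 7) - 3073) = √(-18/(-69) - 3073) = √(-1/69*(-18) - 3073) = √(6/23 - 3073) = √(-70673/23) = I*√1625479/23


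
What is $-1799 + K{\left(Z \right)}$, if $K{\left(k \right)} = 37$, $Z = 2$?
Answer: $-1762$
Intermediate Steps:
$-1799 + K{\left(Z \right)} = -1799 + 37 = -1762$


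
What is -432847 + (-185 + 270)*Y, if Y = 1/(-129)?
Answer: -55837348/129 ≈ -4.3285e+5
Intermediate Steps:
Y = -1/129 ≈ -0.0077519
-432847 + (-185 + 270)*Y = -432847 + (-185 + 270)*(-1/129) = -432847 + 85*(-1/129) = -432847 - 85/129 = -55837348/129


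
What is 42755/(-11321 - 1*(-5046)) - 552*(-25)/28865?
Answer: -7951/1255 ≈ -6.3355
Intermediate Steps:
42755/(-11321 - 1*(-5046)) - 552*(-25)/28865 = 42755/(-11321 + 5046) + 13800*(1/28865) = 42755/(-6275) + 120/251 = 42755*(-1/6275) + 120/251 = -8551/1255 + 120/251 = -7951/1255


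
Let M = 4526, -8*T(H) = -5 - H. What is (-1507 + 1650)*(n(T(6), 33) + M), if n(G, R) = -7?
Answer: 646217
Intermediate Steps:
T(H) = 5/8 + H/8 (T(H) = -(-5 - H)/8 = 5/8 + H/8)
(-1507 + 1650)*(n(T(6), 33) + M) = (-1507 + 1650)*(-7 + 4526) = 143*4519 = 646217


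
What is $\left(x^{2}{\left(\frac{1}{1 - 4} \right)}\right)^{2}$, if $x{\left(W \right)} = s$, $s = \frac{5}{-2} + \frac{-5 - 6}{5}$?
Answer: $\frac{4879681}{10000} \approx 487.97$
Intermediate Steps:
$s = - \frac{47}{10}$ ($s = 5 \left(- \frac{1}{2}\right) + \left(-5 - 6\right) \frac{1}{5} = - \frac{5}{2} - \frac{11}{5} = - \frac{47}{10} \approx -4.7$)
$x{\left(W \right)} = - \frac{47}{10}$
$\left(x^{2}{\left(\frac{1}{1 - 4} \right)}\right)^{2} = \left(\left(- \frac{47}{10}\right)^{2}\right)^{2} = \left(\frac{2209}{100}\right)^{2} = \frac{4879681}{10000}$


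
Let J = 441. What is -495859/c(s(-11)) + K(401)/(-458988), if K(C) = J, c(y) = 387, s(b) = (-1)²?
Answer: -75864500453/59209452 ≈ -1281.3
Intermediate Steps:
s(b) = 1
K(C) = 441
-495859/c(s(-11)) + K(401)/(-458988) = -495859/387 + 441/(-458988) = -495859*1/387 + 441*(-1/458988) = -495859/387 - 147/152996 = -75864500453/59209452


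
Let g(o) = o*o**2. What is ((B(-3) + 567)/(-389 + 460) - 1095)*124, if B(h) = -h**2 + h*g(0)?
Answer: -9571188/71 ≈ -1.3481e+5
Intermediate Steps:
g(o) = o**3
B(h) = -h**2 (B(h) = -h**2 + h*0**3 = -h**2 + h*0 = -h**2 + 0 = -h**2)
((B(-3) + 567)/(-389 + 460) - 1095)*124 = ((-1*(-3)**2 + 567)/(-389 + 460) - 1095)*124 = ((-1*9 + 567)/71 - 1095)*124 = ((-9 + 567)*(1/71) - 1095)*124 = (558*(1/71) - 1095)*124 = (558/71 - 1095)*124 = -77187/71*124 = -9571188/71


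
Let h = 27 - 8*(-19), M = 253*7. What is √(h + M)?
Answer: 5*√78 ≈ 44.159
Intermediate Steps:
M = 1771
h = 179 (h = 27 + 152 = 179)
√(h + M) = √(179 + 1771) = √1950 = 5*√78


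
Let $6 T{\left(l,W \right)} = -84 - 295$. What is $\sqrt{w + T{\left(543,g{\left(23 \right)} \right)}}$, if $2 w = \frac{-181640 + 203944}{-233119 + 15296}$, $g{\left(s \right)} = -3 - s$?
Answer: $\frac{i \sqrt{107981607949602}}{1306938} \approx 7.951 i$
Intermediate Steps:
$T{\left(l,W \right)} = - \frac{379}{6}$ ($T{\left(l,W \right)} = \frac{-84 - 295}{6} = \frac{1}{6} \left(-379\right) = - \frac{379}{6}$)
$w = - \frac{11152}{217823}$ ($w = \frac{\left(-181640 + 203944\right) \frac{1}{-233119 + 15296}}{2} = \frac{22304 \frac{1}{-217823}}{2} = \frac{22304 \left(- \frac{1}{217823}\right)}{2} = \frac{1}{2} \left(- \frac{22304}{217823}\right) = - \frac{11152}{217823} \approx -0.051198$)
$\sqrt{w + T{\left(543,g{\left(23 \right)} \right)}} = \sqrt{- \frac{11152}{217823} - \frac{379}{6}} = \sqrt{- \frac{82621829}{1306938}} = \frac{i \sqrt{107981607949602}}{1306938}$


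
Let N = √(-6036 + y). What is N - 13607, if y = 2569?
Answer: -13607 + I*√3467 ≈ -13607.0 + 58.881*I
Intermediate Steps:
N = I*√3467 (N = √(-6036 + 2569) = √(-3467) = I*√3467 ≈ 58.881*I)
N - 13607 = I*√3467 - 13607 = -13607 + I*√3467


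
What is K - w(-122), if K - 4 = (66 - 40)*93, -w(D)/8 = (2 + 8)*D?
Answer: -7338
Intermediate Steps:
w(D) = -80*D (w(D) = -8*(2 + 8)*D = -80*D)
K = 2422 (K = 4 + (66 - 40)*93 = 4 + 26*93 = 4 + 2418 = 2422)
K - w(-122) = 2422 - (-80)*(-122) = 2422 - 1*9760 = 2422 - 9760 = -7338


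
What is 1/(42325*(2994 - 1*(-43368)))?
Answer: 1/1962271650 ≈ 5.0961e-10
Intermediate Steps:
1/(42325*(2994 - 1*(-43368))) = 1/(42325*(2994 + 43368)) = (1/42325)/46362 = (1/42325)*(1/46362) = 1/1962271650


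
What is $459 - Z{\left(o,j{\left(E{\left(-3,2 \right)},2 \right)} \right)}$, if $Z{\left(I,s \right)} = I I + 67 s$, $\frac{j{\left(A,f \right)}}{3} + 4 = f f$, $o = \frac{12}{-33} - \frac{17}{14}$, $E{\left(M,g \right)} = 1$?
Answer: $\frac{10826595}{23716} \approx 456.51$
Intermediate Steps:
$o = - \frac{243}{154}$ ($o = 12 \left(- \frac{1}{33}\right) - \frac{17}{14} = - \frac{4}{11} - \frac{17}{14} = - \frac{243}{154} \approx -1.5779$)
$j{\left(A,f \right)} = -12 + 3 f^{2}$ ($j{\left(A,f \right)} = -12 + 3 f f = -12 + 3 f^{2}$)
$Z{\left(I,s \right)} = I^{2} + 67 s$
$459 - Z{\left(o,j{\left(E{\left(-3,2 \right)},2 \right)} \right)} = 459 - \left(\left(- \frac{243}{154}\right)^{2} + 67 \left(-12 + 3 \cdot 2^{2}\right)\right) = 459 - \left(\frac{59049}{23716} + 67 \left(-12 + 3 \cdot 4\right)\right) = 459 - \left(\frac{59049}{23716} + 67 \left(-12 + 12\right)\right) = 459 - \left(\frac{59049}{23716} + 67 \cdot 0\right) = 459 - \left(\frac{59049}{23716} + 0\right) = 459 - \frac{59049}{23716} = \frac{10826595}{23716}$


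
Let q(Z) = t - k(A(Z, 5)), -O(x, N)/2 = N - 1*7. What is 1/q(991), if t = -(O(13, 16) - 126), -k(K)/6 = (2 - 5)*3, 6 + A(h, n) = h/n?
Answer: 1/90 ≈ 0.011111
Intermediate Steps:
O(x, N) = 14 - 2*N (O(x, N) = -2*(N - 1*7) = -2*(N - 7) = -2*(-7 + N) = 14 - 2*N)
A(h, n) = -6 + h/n
k(K) = 54 (k(K) = -6*(2 - 5)*3 = -(-18)*3 = -6*(-9) = 54)
t = 144 (t = -((14 - 2*16) - 126) = -((14 - 32) - 126) = -(-18 - 126) = -1*(-144) = 144)
q(Z) = 90 (q(Z) = 144 - 1*54 = 144 - 54 = 90)
1/q(991) = 1/90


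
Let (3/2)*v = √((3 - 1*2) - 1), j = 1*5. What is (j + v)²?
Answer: 25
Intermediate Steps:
j = 5
v = 0 (v = 2*√((3 - 1*2) - 1)/3 = 2*√((3 - 2) - 1)/3 = 2*√(1 - 1)/3 = 2*√0/3 = (⅔)*0 = 0)
(j + v)² = (5 + 0)² = 5² = 25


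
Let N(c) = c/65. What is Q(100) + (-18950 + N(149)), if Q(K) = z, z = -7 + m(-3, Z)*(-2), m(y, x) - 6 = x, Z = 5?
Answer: -1233486/65 ≈ -18977.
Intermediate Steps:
m(y, x) = 6 + x
N(c) = c/65 (N(c) = c*(1/65) = c/65)
z = -29 (z = -7 + (6 + 5)*(-2) = -7 + 11*(-2) = -7 - 22 = -29)
Q(K) = -29
Q(100) + (-18950 + N(149)) = -29 + (-18950 + (1/65)*149) = -29 + (-18950 + 149/65) = -29 - 1231601/65 = -1233486/65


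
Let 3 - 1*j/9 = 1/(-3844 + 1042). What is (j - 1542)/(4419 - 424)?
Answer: -1415007/3731330 ≈ -0.37922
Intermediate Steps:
j = 25221/934 (j = 27 - 9/(-3844 + 1042) = 27 - 9/(-2802) = 27 - 9*(-1/2802) = 27 + 3/934 = 25221/934 ≈ 27.003)
(j - 1542)/(4419 - 424) = (25221/934 - 1542)/(4419 - 424) = -1415007/934/3995 = -1415007/934*1/3995 = -1415007/3731330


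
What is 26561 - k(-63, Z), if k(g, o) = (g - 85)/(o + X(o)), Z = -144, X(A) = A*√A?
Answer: 138648383/5220 + 37*I/435 ≈ 26561.0 + 0.085057*I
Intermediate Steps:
X(A) = A^(3/2)
k(g, o) = (-85 + g)/(o + o^(3/2)) (k(g, o) = (g - 85)/(o + o^(3/2)) = (-85 + g)/(o + o^(3/2)))
26561 - k(-63, Z) = 26561 - (-85 - 63)/(-144 + (-144)^(3/2)) = 26561 - (-148)/(-144 - 1728*I) = 26561 - (-144 + 1728*I)/3006720*(-148) = 26561 - (-37)*(-144 + 1728*I)/751680 = 26561 + 37*(-144 + 1728*I)/751680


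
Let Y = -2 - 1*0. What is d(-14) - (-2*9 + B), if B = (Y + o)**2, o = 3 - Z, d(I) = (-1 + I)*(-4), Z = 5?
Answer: 62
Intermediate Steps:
Y = -2 (Y = -2 + 0 = -2)
d(I) = 4 - 4*I
o = -2 (o = 3 - 1*5 = 3 - 5 = -2)
B = 16 (B = (-2 - 2)**2 = (-4)**2 = 16)
d(-14) - (-2*9 + B) = (4 - 4*(-14)) - (-2*9 + 16) = (4 + 56) - (-18 + 16) = 60 - 1*(-2) = 60 + 2 = 62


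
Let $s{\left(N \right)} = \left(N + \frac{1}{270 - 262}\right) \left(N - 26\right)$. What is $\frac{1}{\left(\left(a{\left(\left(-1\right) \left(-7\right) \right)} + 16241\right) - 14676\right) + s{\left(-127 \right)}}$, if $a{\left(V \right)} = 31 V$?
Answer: $\frac{8}{169551} \approx 4.7183 \cdot 10^{-5}$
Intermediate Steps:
$s{\left(N \right)} = \left(-26 + N\right) \left(\frac{1}{8} + N\right)$ ($s{\left(N \right)} = \left(N + \frac{1}{8}\right) \left(-26 + N\right) = \left(\frac{1}{8} + N\right) \left(-26 + N\right) = \left(-26 + N\right) \left(\frac{1}{8} + N\right)$)
$\frac{1}{\left(\left(a{\left(\left(-1\right) \left(-7\right) \right)} + 16241\right) - 14676\right) + s{\left(-127 \right)}} = \frac{1}{\left(\left(31 \left(\left(-1\right) \left(-7\right)\right) + 16241\right) - 14676\right) - \left(- \frac{26263}{8} - 16129\right)} = \frac{1}{\left(\left(31 \cdot 7 + 16241\right) - 14676\right) + \left(- \frac{13}{4} + 16129 + \frac{26289}{8}\right)} = \frac{1}{\left(\left(217 + 16241\right) - 14676\right) + \frac{155295}{8}} = \frac{1}{\left(16458 - 14676\right) + \frac{155295}{8}} = \frac{1}{1782 + \frac{155295}{8}} = \frac{1}{\frac{169551}{8}} = \frac{8}{169551}$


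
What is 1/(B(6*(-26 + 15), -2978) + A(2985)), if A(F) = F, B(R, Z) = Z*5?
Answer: -1/11905 ≈ -8.3998e-5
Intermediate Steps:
B(R, Z) = 5*Z
1/(B(6*(-26 + 15), -2978) + A(2985)) = 1/(5*(-2978) + 2985) = 1/(-14890 + 2985) = 1/(-11905) = -1/11905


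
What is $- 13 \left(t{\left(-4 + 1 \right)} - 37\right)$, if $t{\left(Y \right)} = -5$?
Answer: $546$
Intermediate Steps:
$- 13 \left(t{\left(-4 + 1 \right)} - 37\right) = - 13 \left(-5 - 37\right) = \left(-13\right) \left(-42\right) = 546$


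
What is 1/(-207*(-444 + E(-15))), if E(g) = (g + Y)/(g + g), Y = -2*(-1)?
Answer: 10/918183 ≈ 1.0891e-5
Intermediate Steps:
Y = 2
E(g) = (2 + g)/(2*g) (E(g) = (g + 2)/(g + g) = (2 + g)/((2*g)) = (2 + g)*(1/(2*g)) = (2 + g)/(2*g))
1/(-207*(-444 + E(-15))) = 1/(-207*(-444 + (½)*(2 - 15)/(-15))) = 1/(-207*(-444 + (½)*(-1/15)*(-13))) = 1/(-207*(-444 + 13/30)) = 1/(-207*(-13307/30)) = 1/(918183/10) = 10/918183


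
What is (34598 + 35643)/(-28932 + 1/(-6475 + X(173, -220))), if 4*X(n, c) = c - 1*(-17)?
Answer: -1833500823/755212000 ≈ -2.4278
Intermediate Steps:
X(n, c) = 17/4 + c/4 (X(n, c) = (c - 1*(-17))/4 = (c + 17)/4 = (17 + c)/4 = 17/4 + c/4)
(34598 + 35643)/(-28932 + 1/(-6475 + X(173, -220))) = (34598 + 35643)/(-28932 + 1/(-6475 + (17/4 + (¼)*(-220)))) = 70241/(-28932 + 1/(-6475 + (17/4 - 55))) = 70241/(-28932 + 1/(-6475 - 203/4)) = 70241/(-28932 + 1/(-26103/4)) = 70241/(-28932 - 4/26103) = 70241/(-755212000/26103) = 70241*(-26103/755212000) = -1833500823/755212000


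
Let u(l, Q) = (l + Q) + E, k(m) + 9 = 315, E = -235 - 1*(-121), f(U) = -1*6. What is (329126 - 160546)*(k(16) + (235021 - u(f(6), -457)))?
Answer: 39768696320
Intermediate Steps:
f(U) = -6
E = -114 (E = -235 + 121 = -114)
k(m) = 306 (k(m) = -9 + 315 = 306)
u(l, Q) = -114 + Q + l (u(l, Q) = (l + Q) - 114 = (Q + l) - 114 = -114 + Q + l)
(329126 - 160546)*(k(16) + (235021 - u(f(6), -457))) = (329126 - 160546)*(306 + (235021 - (-114 - 457 - 6))) = 168580*(306 + (235021 - 1*(-577))) = 168580*(306 + (235021 + 577)) = 168580*(306 + 235598) = 168580*235904 = 39768696320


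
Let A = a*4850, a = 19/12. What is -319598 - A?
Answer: -1963663/6 ≈ -3.2728e+5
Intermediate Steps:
a = 19/12 (a = 19*(1/12) = 19/12 ≈ 1.5833)
A = 46075/6 (A = (19/12)*4850 = 46075/6 ≈ 7679.2)
-319598 - A = -319598 - 1*46075/6 = -319598 - 46075/6 = -1963663/6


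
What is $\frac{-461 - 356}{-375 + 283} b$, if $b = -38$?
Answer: $- \frac{15523}{46} \approx -337.46$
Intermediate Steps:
$\frac{-461 - 356}{-375 + 283} b = \frac{-461 - 356}{-375 + 283} \left(-38\right) = - \frac{817}{-92} \left(-38\right) = \left(-817\right) \left(- \frac{1}{92}\right) \left(-38\right) = \frac{817}{92} \left(-38\right) = - \frac{15523}{46}$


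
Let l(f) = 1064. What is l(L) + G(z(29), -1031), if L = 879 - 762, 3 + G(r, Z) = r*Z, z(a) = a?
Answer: -28838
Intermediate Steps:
G(r, Z) = -3 + Z*r (G(r, Z) = -3 + r*Z = -3 + Z*r)
L = 117
l(L) + G(z(29), -1031) = 1064 + (-3 - 1031*29) = 1064 + (-3 - 29899) = 1064 - 29902 = -28838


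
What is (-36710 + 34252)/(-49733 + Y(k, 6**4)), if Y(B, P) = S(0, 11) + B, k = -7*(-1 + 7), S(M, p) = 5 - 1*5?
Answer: 2458/49775 ≈ 0.049382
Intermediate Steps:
S(M, p) = 0 (S(M, p) = 5 - 5 = 0)
k = -42 (k = -7*6 = -42)
Y(B, P) = B (Y(B, P) = 0 + B = B)
(-36710 + 34252)/(-49733 + Y(k, 6**4)) = (-36710 + 34252)/(-49733 - 42) = -2458/(-49775) = -2458*(-1/49775) = 2458/49775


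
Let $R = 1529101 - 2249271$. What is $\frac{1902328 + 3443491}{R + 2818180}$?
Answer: $\frac{5345819}{2098010} \approx 2.548$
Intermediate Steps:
$R = -720170$ ($R = 1529101 - 2249271 = -720170$)
$\frac{1902328 + 3443491}{R + 2818180} = \frac{1902328 + 3443491}{-720170 + 2818180} = \frac{5345819}{2098010}$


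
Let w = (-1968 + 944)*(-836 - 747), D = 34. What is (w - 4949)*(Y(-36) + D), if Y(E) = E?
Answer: -3232086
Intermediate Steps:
w = 1620992 (w = -1024*(-1583) = 1620992)
(w - 4949)*(Y(-36) + D) = (1620992 - 4949)*(-36 + 34) = 1616043*(-2) = -3232086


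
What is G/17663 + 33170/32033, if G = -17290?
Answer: 32031140/565798879 ≈ 0.056612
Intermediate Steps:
G/17663 + 33170/32033 = -17290/17663 + 33170/32033 = 32031140/565798879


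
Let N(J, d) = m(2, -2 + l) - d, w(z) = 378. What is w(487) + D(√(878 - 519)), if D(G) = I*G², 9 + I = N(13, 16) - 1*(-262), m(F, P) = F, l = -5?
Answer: 86179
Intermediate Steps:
N(J, d) = 2 - d
I = 239 (I = -9 + ((2 - 1*16) - 1*(-262)) = -9 + ((2 - 16) + 262) = -9 + (-14 + 262) = -9 + 248 = 239)
D(G) = 239*G²
w(487) + D(√(878 - 519)) = 378 + 239*(√(878 - 519))² = 378 + 239*(√359)² = 378 + 239*359 = 378 + 85801 = 86179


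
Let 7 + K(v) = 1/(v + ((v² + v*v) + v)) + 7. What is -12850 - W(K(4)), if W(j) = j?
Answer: -514001/40 ≈ -12850.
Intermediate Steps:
K(v) = 1/(2*v + 2*v²) (K(v) = -7 + (1/(v + ((v² + v*v) + v)) + 7) = -7 + (1/(v + ((v² + v²) + v)) + 7) = -7 + (1/(v + (2*v² + v)) + 7) = -7 + (1/(v + (v + 2*v²)) + 7) = -7 + (1/(2*v + 2*v²) + 7) = -7 + (7 + 1/(2*v + 2*v²)) = 1/(2*v + 2*v²))
-12850 - W(K(4)) = -12850 - 1/(2*4*(1 + 4)) = -12850 - 1/(2*4*5) = -12850 - 1*1/40 = -12850 - 1/40 = -514001/40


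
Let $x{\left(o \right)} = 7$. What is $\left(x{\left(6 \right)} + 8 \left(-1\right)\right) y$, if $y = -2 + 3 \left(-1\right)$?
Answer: $5$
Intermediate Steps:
$y = -5$ ($y = -2 - 3 = -5$)
$\left(x{\left(6 \right)} + 8 \left(-1\right)\right) y = \left(7 + 8 \left(-1\right)\right) \left(-5\right) = \left(7 - 8\right) \left(-5\right) = \left(-1\right) \left(-5\right) = 5$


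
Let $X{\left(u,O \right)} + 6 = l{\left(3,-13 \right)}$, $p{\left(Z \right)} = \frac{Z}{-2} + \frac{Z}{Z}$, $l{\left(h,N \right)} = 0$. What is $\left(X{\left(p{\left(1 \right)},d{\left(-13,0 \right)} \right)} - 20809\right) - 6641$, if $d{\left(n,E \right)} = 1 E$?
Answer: $-27456$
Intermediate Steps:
$d{\left(n,E \right)} = E$
$p{\left(Z \right)} = 1 - \frac{Z}{2}$ ($p{\left(Z \right)} = Z \left(- \frac{1}{2}\right) + 1 = - \frac{Z}{2} + 1 = 1 - \frac{Z}{2}$)
$X{\left(u,O \right)} = -6$ ($X{\left(u,O \right)} = -6 + 0 = -6$)
$\left(X{\left(p{\left(1 \right)},d{\left(-13,0 \right)} \right)} - 20809\right) - 6641 = \left(-6 - 20809\right) - 6641 = -20815 - 6641 = -27456$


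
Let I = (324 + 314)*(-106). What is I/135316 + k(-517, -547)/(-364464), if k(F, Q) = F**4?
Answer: -2416865262678757/12329452656 ≈ -1.9602e+5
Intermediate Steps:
I = -67628 (I = 638*(-106) = -67628)
I/135316 + k(-517, -547)/(-364464) = -67628/135316 + (-517)**4/(-364464) = -67628*1/135316 + 71443409521*(-1/364464) = -16907/33829 - 71443409521/364464 = -2416865262678757/12329452656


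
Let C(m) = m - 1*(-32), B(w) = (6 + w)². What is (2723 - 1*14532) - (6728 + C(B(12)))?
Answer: -18893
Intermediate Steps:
C(m) = 32 + m (C(m) = m + 32 = 32 + m)
(2723 - 1*14532) - (6728 + C(B(12))) = (2723 - 1*14532) - (6728 + (32 + (6 + 12)²)) = (2723 - 14532) - (6728 + (32 + 18²)) = -11809 - (6728 + (32 + 324)) = -11809 - (6728 + 356) = -11809 - 1*7084 = -11809 - 7084 = -18893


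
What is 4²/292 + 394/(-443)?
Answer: -26990/32339 ≈ -0.83460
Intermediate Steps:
4²/292 + 394/(-443) = 16*(1/292) + 394*(-1/443) = 4/73 - 394/443 = -26990/32339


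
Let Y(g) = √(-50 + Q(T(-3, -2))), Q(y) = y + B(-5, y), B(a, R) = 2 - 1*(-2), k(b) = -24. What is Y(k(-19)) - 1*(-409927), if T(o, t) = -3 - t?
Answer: 409927 + I*√47 ≈ 4.0993e+5 + 6.8557*I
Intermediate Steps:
B(a, R) = 4 (B(a, R) = 2 + 2 = 4)
Q(y) = 4 + y (Q(y) = y + 4 = 4 + y)
Y(g) = I*√47 (Y(g) = √(-50 + (4 + (-3 - 1*(-2)))) = √(-50 + (4 + (-3 + 2))) = √(-50 + (4 - 1)) = √(-50 + 3) = √(-47) = I*√47)
Y(k(-19)) - 1*(-409927) = I*√47 - 1*(-409927) = I*√47 + 409927 = 409927 + I*√47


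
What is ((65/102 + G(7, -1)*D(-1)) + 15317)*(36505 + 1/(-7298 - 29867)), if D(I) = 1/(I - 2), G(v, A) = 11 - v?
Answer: 20779757023306/37165 ≈ 5.5912e+8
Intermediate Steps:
D(I) = 1/(-2 + I)
((65/102 + G(7, -1)*D(-1)) + 15317)*(36505 + 1/(-7298 - 29867)) = ((65/102 + (11 - 1*7)/(-2 - 1)) + 15317)*(36505 + 1/(-7298 - 29867)) = ((65*(1/102) + (11 - 7)/(-3)) + 15317)*(36505 + 1/(-37165)) = ((65/102 + 4*(-⅓)) + 15317)*(36505 - 1/37165) = ((65/102 - 4/3) + 15317)*(1356708324/37165) = (-71/102 + 15317)*(1356708324/37165) = (1562263/102)*(1356708324/37165) = 20779757023306/37165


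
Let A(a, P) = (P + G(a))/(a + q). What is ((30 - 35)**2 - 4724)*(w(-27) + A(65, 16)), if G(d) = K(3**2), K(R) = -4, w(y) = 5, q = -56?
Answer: -89281/3 ≈ -29760.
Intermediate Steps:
G(d) = -4
A(a, P) = (-4 + P)/(-56 + a) (A(a, P) = (P - 4)/(a - 56) = (-4 + P)/(-56 + a))
((30 - 35)**2 - 4724)*(w(-27) + A(65, 16)) = ((30 - 35)**2 - 4724)*(5 + (-4 + 16)/(-56 + 65)) = ((-5)**2 - 4724)*(5 + 12/9) = (25 - 4724)*(5 + (1/9)*12) = -4699*(5 + 4/3) = -4699*19/3 = -89281/3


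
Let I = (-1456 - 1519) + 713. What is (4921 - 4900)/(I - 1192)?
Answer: -21/3454 ≈ -0.0060799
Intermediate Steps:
I = -2262 (I = -2975 + 713 = -2262)
(4921 - 4900)/(I - 1192) = (4921 - 4900)/(-2262 - 1192) = 21/(-3454) = 21*(-1/3454) = -21/3454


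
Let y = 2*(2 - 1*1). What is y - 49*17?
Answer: -831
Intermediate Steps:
y = 2 (y = 2*(2 - 1) = 2*1 = 2)
y - 49*17 = 2 - 49*17 = 2 - 833 = -831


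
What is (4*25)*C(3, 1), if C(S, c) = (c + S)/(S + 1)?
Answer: 100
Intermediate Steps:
C(S, c) = (S + c)/(1 + S)
(4*25)*C(3, 1) = (4*25)*((3 + 1)/(1 + 3)) = 100*(4/4) = 100*((¼)*4) = 100*1 = 100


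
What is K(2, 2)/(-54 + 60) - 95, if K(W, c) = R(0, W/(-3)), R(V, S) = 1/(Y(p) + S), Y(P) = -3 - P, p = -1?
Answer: -1521/16 ≈ -95.063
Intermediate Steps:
R(V, S) = 1/(-2 + S) (R(V, S) = 1/((-3 - 1*(-1)) + S) = 1/((-3 + 1) + S) = 1/(-2 + S))
K(W, c) = 1/(-2 - W/3) (K(W, c) = 1/(-2 + W/(-3)) = 1/(-2 + W*(-1/3)) = 1/(-2 - W/3))
K(2, 2)/(-54 + 60) - 95 = (-3/(6 + 2))/(-54 + 60) - 95 = -3/8/6 - 95 = -3*1/8*(1/6) - 95 = -3/8*1/6 - 95 = -1/16 - 95 = -1521/16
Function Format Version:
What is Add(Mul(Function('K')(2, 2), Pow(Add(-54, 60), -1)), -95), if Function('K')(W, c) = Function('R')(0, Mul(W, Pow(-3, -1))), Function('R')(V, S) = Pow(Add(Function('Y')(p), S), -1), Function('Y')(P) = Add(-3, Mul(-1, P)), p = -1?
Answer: Rational(-1521, 16) ≈ -95.063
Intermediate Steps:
Function('R')(V, S) = Pow(Add(-2, S), -1) (Function('R')(V, S) = Pow(Add(Add(-3, Mul(-1, -1)), S), -1) = Pow(Add(Add(-3, 1), S), -1) = Pow(Add(-2, S), -1))
Function('K')(W, c) = Pow(Add(-2, Mul(Rational(-1, 3), W)), -1) (Function('K')(W, c) = Pow(Add(-2, Mul(W, Pow(-3, -1))), -1) = Pow(Add(-2, Mul(W, Rational(-1, 3))), -1) = Pow(Add(-2, Mul(Rational(-1, 3), W)), -1))
Add(Mul(Function('K')(2, 2), Pow(Add(-54, 60), -1)), -95) = Add(Mul(Mul(-3, Pow(Add(6, 2), -1)), Pow(Add(-54, 60), -1)), -95) = Add(Mul(Mul(-3, Pow(8, -1)), Pow(6, -1)), -95) = Add(Mul(Mul(-3, Rational(1, 8)), Rational(1, 6)), -95) = Add(Mul(Rational(-3, 8), Rational(1, 6)), -95) = Add(Rational(-1, 16), -95) = Rational(-1521, 16)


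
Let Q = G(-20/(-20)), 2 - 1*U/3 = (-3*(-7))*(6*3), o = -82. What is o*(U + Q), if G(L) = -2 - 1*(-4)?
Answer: 92332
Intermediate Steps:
G(L) = 2 (G(L) = -2 + 4 = 2)
U = -1128 (U = 6 - 3*(-3*(-7))*6*3 = 6 - 63*18 = 6 - 3*378 = 6 - 1134 = -1128)
Q = 2
o*(U + Q) = -82*(-1128 + 2) = -82*(-1126) = 92332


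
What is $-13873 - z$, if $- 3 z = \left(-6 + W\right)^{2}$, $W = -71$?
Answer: $- \frac{35690}{3} \approx -11897.0$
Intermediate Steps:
$z = - \frac{5929}{3}$ ($z = - \frac{\left(-6 - 71\right)^{2}}{3} = - \frac{\left(-77\right)^{2}}{3} = \left(- \frac{1}{3}\right) 5929 = - \frac{5929}{3} \approx -1976.3$)
$-13873 - z = -13873 - - \frac{5929}{3} = -13873 + \frac{5929}{3} = - \frac{35690}{3}$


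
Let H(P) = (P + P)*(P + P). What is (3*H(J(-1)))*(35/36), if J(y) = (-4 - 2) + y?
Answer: 1715/3 ≈ 571.67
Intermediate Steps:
J(y) = -6 + y
H(P) = 4*P² (H(P) = (2*P)*(2*P) = 4*P²)
(3*H(J(-1)))*(35/36) = (3*(4*(-6 - 1)²))*(35/36) = (3*(4*(-7)²))*(35*(1/36)) = (3*(4*49))*(35/36) = (3*196)*(35/36) = 588*(35/36) = 1715/3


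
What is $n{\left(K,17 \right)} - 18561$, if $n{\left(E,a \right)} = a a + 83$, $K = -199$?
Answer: $-18189$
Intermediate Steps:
$n{\left(E,a \right)} = 83 + a^{2}$ ($n{\left(E,a \right)} = a^{2} + 83 = 83 + a^{2}$)
$n{\left(K,17 \right)} - 18561 = \left(83 + 17^{2}\right) - 18561 = \left(83 + 289\right) - 18561 = 372 - 18561 = -18189$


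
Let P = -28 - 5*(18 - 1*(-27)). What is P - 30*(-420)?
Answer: 12347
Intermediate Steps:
P = -253 (P = -28 - 5*(18 + 27) = -28 - 5*45 = -28 - 225 = -253)
P - 30*(-420) = -253 - 30*(-420) = -253 - 1*(-12600) = -253 + 12600 = 12347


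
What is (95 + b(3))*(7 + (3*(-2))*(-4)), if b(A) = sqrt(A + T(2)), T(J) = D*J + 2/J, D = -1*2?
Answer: 2945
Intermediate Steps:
D = -2
T(J) = -2*J + 2/J
b(A) = sqrt(-3 + A) (b(A) = sqrt(A + (-2*2 + 2/2)) = sqrt(A + (-4 + 2*(1/2))) = sqrt(A + (-4 + 1)) = sqrt(A - 3) = sqrt(-3 + A))
(95 + b(3))*(7 + (3*(-2))*(-4)) = (95 + sqrt(-3 + 3))*(7 + (3*(-2))*(-4)) = (95 + sqrt(0))*(7 - 6*(-4)) = (95 + 0)*(7 + 24) = 95*31 = 2945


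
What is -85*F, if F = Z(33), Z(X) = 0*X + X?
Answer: -2805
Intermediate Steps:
Z(X) = X (Z(X) = 0 + X = X)
F = 33
-85*F = -85*33 = -2805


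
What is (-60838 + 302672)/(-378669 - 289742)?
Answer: -241834/668411 ≈ -0.36180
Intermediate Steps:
(-60838 + 302672)/(-378669 - 289742) = 241834/(-668411) = 241834*(-1/668411) = -241834/668411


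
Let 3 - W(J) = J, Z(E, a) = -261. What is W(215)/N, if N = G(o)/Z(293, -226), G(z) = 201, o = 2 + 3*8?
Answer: 18444/67 ≈ 275.28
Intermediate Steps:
W(J) = 3 - J
o = 26 (o = 2 + 24 = 26)
N = -67/87 (N = 201/(-261) = 201*(-1/261) = -67/87 ≈ -0.77011)
W(215)/N = (3 - 1*215)/(-67/87) = (3 - 215)*(-87/67) = -212*(-87/67) = 18444/67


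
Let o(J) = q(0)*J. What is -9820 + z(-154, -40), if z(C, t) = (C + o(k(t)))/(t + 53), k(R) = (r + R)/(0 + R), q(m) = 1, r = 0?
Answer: -127813/13 ≈ -9831.8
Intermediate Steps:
k(R) = 1 (k(R) = (0 + R)/(0 + R) = R/R = 1)
o(J) = J (o(J) = 1*J = J)
z(C, t) = (1 + C)/(53 + t) (z(C, t) = (C + 1)/(t + 53) = (1 + C)/(53 + t))
-9820 + z(-154, -40) = -9820 + (1 - 154)/(53 - 40) = -9820 - 153/13 = -127813/13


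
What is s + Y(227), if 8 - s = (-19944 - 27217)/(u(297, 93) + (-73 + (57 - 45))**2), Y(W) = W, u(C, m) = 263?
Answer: 983401/3984 ≈ 246.84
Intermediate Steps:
s = 79033/3984 (s = 8 - (-19944 - 27217)/(263 + (-73 + (57 - 45))**2) = 8 - (-47161)/(263 + (-73 + 12)**2) = 8 - (-47161)/(263 + (-61)**2) = 8 - (-47161)/(263 + 3721) = 8 - (-47161)/3984 = 8 - 1*(-47161/3984) = 8 + 47161/3984 = 79033/3984 ≈ 19.838)
s + Y(227) = 79033/3984 + 227 = 983401/3984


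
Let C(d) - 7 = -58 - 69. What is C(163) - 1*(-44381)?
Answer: 44261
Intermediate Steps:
C(d) = -120 (C(d) = 7 + (-58 - 69) = 7 - 127 = -120)
C(163) - 1*(-44381) = -120 - 1*(-44381) = -120 + 44381 = 44261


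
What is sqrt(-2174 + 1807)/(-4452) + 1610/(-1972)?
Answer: -805/986 - I*sqrt(367)/4452 ≈ -0.81643 - 0.0043031*I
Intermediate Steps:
sqrt(-2174 + 1807)/(-4452) + 1610/(-1972) = sqrt(-367)*(-1/4452) + 1610*(-1/1972) = (I*sqrt(367))*(-1/4452) - 805/986 = -I*sqrt(367)/4452 - 805/986 = -805/986 - I*sqrt(367)/4452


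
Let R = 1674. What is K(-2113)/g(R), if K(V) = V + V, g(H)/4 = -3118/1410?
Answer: 1489665/3118 ≈ 477.76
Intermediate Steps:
g(H) = -6236/705 (g(H) = 4*(-3118/1410) = 4*(-3118*1/1410) = 4*(-1559/705) = -6236/705)
K(V) = 2*V
K(-2113)/g(R) = (2*(-2113))/(-6236/705) = -4226*(-705/6236) = 1489665/3118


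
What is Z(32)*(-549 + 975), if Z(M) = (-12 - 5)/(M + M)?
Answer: -3621/32 ≈ -113.16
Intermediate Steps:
Z(M) = -17/(2*M) (Z(M) = -17*1/(2*M) = -17/(2*M))
Z(32)*(-549 + 975) = (-17/2/32)*(-549 + 975) = -17/2*1/32*426 = -17/64*426 = -3621/32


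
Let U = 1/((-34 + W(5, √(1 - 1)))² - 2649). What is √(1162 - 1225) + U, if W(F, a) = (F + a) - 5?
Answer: -1/1493 + 3*I*√7 ≈ -0.00066979 + 7.9373*I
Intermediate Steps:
W(F, a) = -5 + F + a
U = -1/1493 (U = 1/((-34 + (-5 + 5 + √(1 - 1)))² - 2649) = 1/((-34 + (-5 + 5 + √0))² - 2649) = 1/((-34 + (-5 + 5 + 0))² - 2649) = 1/((-34 + 0)² - 2649) = 1/((-34)² - 2649) = 1/(1156 - 2649) = 1/(-1493) = -1/1493 ≈ -0.00066979)
√(1162 - 1225) + U = √(1162 - 1225) - 1/1493 = √(-63) - 1/1493 = 3*I*√7 - 1/1493 = -1/1493 + 3*I*√7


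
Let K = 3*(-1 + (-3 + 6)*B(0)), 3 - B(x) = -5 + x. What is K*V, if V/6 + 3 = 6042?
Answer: 2500146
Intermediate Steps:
B(x) = 8 - x (B(x) = 3 - (-5 + x) = 3 + (5 - x) = 8 - x)
V = 36234 (V = -18 + 6*6042 = -18 + 36252 = 36234)
K = 69 (K = 3*(-1 + (-3 + 6)*(8 - 1*0)) = 3*(-1 + 3*(8 + 0)) = 3*(-1 + 3*8) = 3*(-1 + 24) = 3*23 = 69)
K*V = 69*36234 = 2500146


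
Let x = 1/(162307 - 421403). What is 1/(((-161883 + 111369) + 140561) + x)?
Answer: 259096/23330817511 ≈ 1.1105e-5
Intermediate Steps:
x = -1/259096 (x = 1/(-259096) = -1/259096 ≈ -3.8596e-6)
1/(((-161883 + 111369) + 140561) + x) = 1/(((-161883 + 111369) + 140561) - 1/259096) = 1/((-50514 + 140561) - 1/259096) = 1/(90047 - 1/259096) = 1/(23330817511/259096) = 259096/23330817511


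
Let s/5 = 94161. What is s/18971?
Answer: 470805/18971 ≈ 24.817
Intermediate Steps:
s = 470805 (s = 5*94161 = 470805)
s/18971 = 470805/18971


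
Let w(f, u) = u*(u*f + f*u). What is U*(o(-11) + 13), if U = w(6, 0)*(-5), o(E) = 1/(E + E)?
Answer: 0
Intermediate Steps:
o(E) = 1/(2*E)
w(f, u) = 2*f*u² (w(f, u) = u*(f*u + f*u) = u*(2*f*u) = 2*f*u²)
U = 0 (U = (2*6*0²)*(-5) = (2*6*0)*(-5) = 0*(-5) = 0)
U*(o(-11) + 13) = 0*((½)/(-11) + 13) = 0*((½)*(-1/11) + 13) = 0*(-1/22 + 13) = 0*(285/22) = 0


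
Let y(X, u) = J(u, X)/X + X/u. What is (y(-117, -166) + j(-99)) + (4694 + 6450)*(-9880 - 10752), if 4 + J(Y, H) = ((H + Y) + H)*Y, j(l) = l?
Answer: -1488525864067/6474 ≈ -2.2992e+8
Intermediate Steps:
J(Y, H) = -4 + Y*(Y + 2*H) (J(Y, H) = -4 + ((H + Y) + H)*Y = -4 + (Y + 2*H)*Y = -4 + Y*(Y + 2*H))
y(X, u) = X/u + (-4 + u² + 2*X*u)/X (y(X, u) = (-4 + u² + 2*X*u)/X + X/u = X/u + (-4 + u² + 2*X*u)/X)
(y(-117, -166) + j(-99)) + (4694 + 6450)*(-9880 - 10752) = ((-4/(-117) + 2*(-166) - 117/(-166) + (-166)²/(-117)) - 99) + (4694 + 6450)*(-9880 - 10752) = ((-4*(-1/117) - 332 - 117*(-1/166) - 1/117*27556) - 99) + 11144*(-20632) = ((4/117 - 332 + 117/166 - 27556/117) - 99) - 229923008 = (-3669349/6474 - 99) - 229923008 = -4310275/6474 - 229923008 = -1488525864067/6474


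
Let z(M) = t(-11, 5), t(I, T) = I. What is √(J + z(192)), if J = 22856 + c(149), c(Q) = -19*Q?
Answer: √20014 ≈ 141.47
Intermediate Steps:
z(M) = -11
J = 20025 (J = 22856 - 19*149 = 22856 - 2831 = 20025)
√(J + z(192)) = √(20025 - 11) = √20014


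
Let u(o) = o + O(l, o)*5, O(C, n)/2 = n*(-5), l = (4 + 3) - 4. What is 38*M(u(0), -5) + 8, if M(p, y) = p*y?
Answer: 8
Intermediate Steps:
l = 3 (l = 7 - 4 = 3)
O(C, n) = -10*n (O(C, n) = 2*(n*(-5)) = 2*(-5*n) = -10*n)
u(o) = -49*o (u(o) = o - 10*o*5 = o - 50*o = -49*o)
38*M(u(0), -5) + 8 = 38*(-49*0*(-5)) + 8 = 38*(0*(-5)) + 8 = 38*0 + 8 = 0 + 8 = 8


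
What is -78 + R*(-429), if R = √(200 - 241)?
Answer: -78 - 429*I*√41 ≈ -78.0 - 2746.9*I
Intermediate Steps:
R = I*√41 (R = √(-41) = I*√41 ≈ 6.4031*I)
-78 + R*(-429) = -78 + (I*√41)*(-429) = -78 - 429*I*√41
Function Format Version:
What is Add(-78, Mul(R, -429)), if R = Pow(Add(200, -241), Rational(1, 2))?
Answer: Add(-78, Mul(-429, I, Pow(41, Rational(1, 2)))) ≈ Add(-78.000, Mul(-2746.9, I))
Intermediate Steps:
R = Mul(I, Pow(41, Rational(1, 2))) (R = Pow(-41, Rational(1, 2)) = Mul(I, Pow(41, Rational(1, 2))) ≈ Mul(6.4031, I))
Add(-78, Mul(R, -429)) = Add(-78, Mul(Mul(I, Pow(41, Rational(1, 2))), -429)) = Add(-78, Mul(-429, I, Pow(41, Rational(1, 2))))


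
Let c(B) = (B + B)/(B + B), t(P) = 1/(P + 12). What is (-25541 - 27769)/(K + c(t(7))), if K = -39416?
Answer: 10662/7883 ≈ 1.3525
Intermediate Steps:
t(P) = 1/(12 + P)
c(B) = 1 (c(B) = (2*B)/((2*B)) = (2*B)*(1/(2*B)) = 1)
(-25541 - 27769)/(K + c(t(7))) = (-25541 - 27769)/(-39416 + 1) = -53310/(-39415) = -53310*(-1/39415) = 10662/7883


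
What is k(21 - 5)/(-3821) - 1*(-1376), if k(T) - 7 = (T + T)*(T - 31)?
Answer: 5258169/3821 ≈ 1376.1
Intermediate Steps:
k(T) = 7 + 2*T*(-31 + T) (k(T) = 7 + (T + T)*(T - 31) = 7 + (2*T)*(-31 + T) = 7 + 2*T*(-31 + T))
k(21 - 5)/(-3821) - 1*(-1376) = (7 - 62*(21 - 5) + 2*(21 - 5)²)/(-3821) - 1*(-1376) = (7 - 62*16 + 2*16²)*(-1/3821) + 1376 = (7 - 992 + 2*256)*(-1/3821) + 1376 = (7 - 992 + 512)*(-1/3821) + 1376 = -473*(-1/3821) + 1376 = 473/3821 + 1376 = 5258169/3821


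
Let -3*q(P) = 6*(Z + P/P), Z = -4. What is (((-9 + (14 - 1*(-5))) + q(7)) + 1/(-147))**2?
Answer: 5527201/21609 ≈ 255.78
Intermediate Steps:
q(P) = 6 (q(P) = -2*(-4 + P/P) = -2*(-4 + 1) = -2*(-3) = -1/3*(-18) = 6)
(((-9 + (14 - 1*(-5))) + q(7)) + 1/(-147))**2 = (((-9 + (14 - 1*(-5))) + 6) + 1/(-147))**2 = (((-9 + (14 + 5)) + 6) - 1/147)**2 = (((-9 + 19) + 6) - 1/147)**2 = ((10 + 6) - 1/147)**2 = (16 - 1/147)**2 = (2351/147)**2 = 5527201/21609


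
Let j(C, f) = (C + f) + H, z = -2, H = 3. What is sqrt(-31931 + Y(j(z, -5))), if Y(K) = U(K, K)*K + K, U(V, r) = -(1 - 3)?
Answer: I*sqrt(31943) ≈ 178.73*I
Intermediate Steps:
U(V, r) = 2 (U(V, r) = -1*(-2) = 2)
j(C, f) = 3 + C + f (j(C, f) = (C + f) + 3 = 3 + C + f)
Y(K) = 3*K (Y(K) = 2*K + K = 3*K)
sqrt(-31931 + Y(j(z, -5))) = sqrt(-31931 + 3*(3 - 2 - 5)) = sqrt(-31931 + 3*(-4)) = sqrt(-31931 - 12) = sqrt(-31943) = I*sqrt(31943)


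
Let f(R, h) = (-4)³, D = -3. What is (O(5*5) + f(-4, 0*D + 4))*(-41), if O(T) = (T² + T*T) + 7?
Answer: -48913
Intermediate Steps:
O(T) = 7 + 2*T² (O(T) = (T² + T²) + 7 = 2*T² + 7 = 7 + 2*T²)
f(R, h) = -64
(O(5*5) + f(-4, 0*D + 4))*(-41) = ((7 + 2*(5*5)²) - 64)*(-41) = ((7 + 2*25²) - 64)*(-41) = ((7 + 2*625) - 64)*(-41) = ((7 + 1250) - 64)*(-41) = (1257 - 64)*(-41) = 1193*(-41) = -48913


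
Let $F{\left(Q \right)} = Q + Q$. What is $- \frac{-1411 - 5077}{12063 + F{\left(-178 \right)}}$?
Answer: $\frac{6488}{11707} \approx 0.5542$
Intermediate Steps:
$F{\left(Q \right)} = 2 Q$
$- \frac{-1411 - 5077}{12063 + F{\left(-178 \right)}} = - \frac{-1411 - 5077}{12063 + 2 \left(-178\right)} = - \frac{-6488}{12063 - 356} = - \frac{-6488}{11707} = \left(-1\right) \left(- \frac{6488}{11707}\right) = \frac{6488}{11707}$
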